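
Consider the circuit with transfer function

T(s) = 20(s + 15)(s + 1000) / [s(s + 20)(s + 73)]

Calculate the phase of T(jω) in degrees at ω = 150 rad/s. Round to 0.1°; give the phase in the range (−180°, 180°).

-143.6°

At s = jω = j150:
zero (s+15): 15 + j150 → |·| = √(15²+150²) = √22725 ≈ 150.75, ∠ = arctan(150/15) ≈ 84.29°
zero (s+1000): 1000 + j150 → |·| = √(1000²+150²) = √1022500 ≈ 1011.2, ∠ = arctan(150/1000) ≈ 8.53°
pole (s+20): 20 + j150 → |·| = √(20²+150²) = √22900 ≈ 151.33, ∠ = arctan(150/20) ≈ 82.41°
pole (s+73): 73 + j150 → |·| = √(73²+150²) = √27829 ≈ 166.82, ∠ = arctan(150/73) ≈ 64.05°
pole at origin: |s| = 150, ∠ = 90.00° (in denominator)
∠T = 92.82° − 236.46° = -143.64°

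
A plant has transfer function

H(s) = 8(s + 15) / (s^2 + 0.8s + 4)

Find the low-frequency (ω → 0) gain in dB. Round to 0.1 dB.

29.5 dB

H(0) = 8·15 / 4 = 30
20 log₁₀(30) ≈ 29.54 dB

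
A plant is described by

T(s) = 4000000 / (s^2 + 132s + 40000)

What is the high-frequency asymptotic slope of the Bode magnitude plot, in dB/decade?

-40 dB/decade

Each pole contributes −20 dB/decade at high frequency; each zero contributes +20 dB/decade.
Net: 0 zero(s) − 2 pole(s) → -40 dB/decade.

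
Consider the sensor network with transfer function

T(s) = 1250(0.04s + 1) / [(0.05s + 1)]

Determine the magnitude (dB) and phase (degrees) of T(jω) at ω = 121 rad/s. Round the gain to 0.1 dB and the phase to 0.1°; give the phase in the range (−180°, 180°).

60.1 dB, -2.3°

At ω = 121 rad/s:
zero (1 + j121·0.04) = 1 + j4.84 → |·| ≈ 4.9422, ∠ ≈ 78.33°
pole (1 + j121·0.05) = 1 + j6.05 → |·| ≈ 6.1321, ∠ ≈ 80.61°
|T| = 1250 · 4.9422 / (6.1321) ≈ 1007.4
Gain = 20 log₁₀(1007.4) ≈ 60.06 dB
∠T = (78.33°) − (80.61°) = -2.28°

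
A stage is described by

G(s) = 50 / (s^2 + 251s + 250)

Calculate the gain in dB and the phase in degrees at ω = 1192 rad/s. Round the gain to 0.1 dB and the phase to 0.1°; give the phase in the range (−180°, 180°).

-89.3 dB, -168.1°

Substitute s = j1192:
Numerator: 50 = 50 + j0
Denominator: (j1192)^2 + 251(j1192) + 250 = -1420614 + j299192
|N| = √(50² + 0²) ≈ 50, ∠N ≈ 0.00°
|D| = √(1420614² + 299192²) ≈ 1.4518e+06, ∠D ≈ 168.11°
|G| = 50 / 1.4518e+06 ≈ 3.444e-05
Gain = 20 log₁₀(3.444e-05) ≈ -89.26 dB
∠G = 0.00° − 168.11° = -168.11°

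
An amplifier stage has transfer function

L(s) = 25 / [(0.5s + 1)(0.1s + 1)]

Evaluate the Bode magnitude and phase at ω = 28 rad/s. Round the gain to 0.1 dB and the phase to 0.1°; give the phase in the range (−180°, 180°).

At ω = 28 rad/s:
pole (1 + j28·0.5) = 1 + j14 → |·| ≈ 14.036, ∠ ≈ 85.91°
pole (1 + j28·0.1) = 1 + j2.8 → |·| ≈ 2.9732, ∠ ≈ 70.35°
|L| = 25 · 1 / (14.036 · 2.9732) ≈ 0.59906
Gain = 20 log₁₀(0.59906) ≈ -4.45 dB
∠L = (0°) − (85.91° + 70.35°) = -156.26°

-4.5 dB, -156.3°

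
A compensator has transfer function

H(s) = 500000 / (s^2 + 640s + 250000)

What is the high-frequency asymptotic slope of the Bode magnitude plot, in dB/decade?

Each pole contributes −20 dB/decade at high frequency; each zero contributes +20 dB/decade.
Net: 0 zero(s) − 2 pole(s) → -40 dB/decade.

-40 dB/decade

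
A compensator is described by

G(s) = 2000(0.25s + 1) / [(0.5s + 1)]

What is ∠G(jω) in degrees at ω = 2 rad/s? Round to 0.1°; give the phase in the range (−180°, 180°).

At ω = 2 rad/s:
zero (1 + j2·0.25) = 1 + j0.5 → |·| ≈ 1.118, ∠ ≈ 26.57°
pole (1 + j2·0.5) = 1 + j1 → |·| ≈ 1.4142, ∠ ≈ 45.00°
∠G = (26.57°) − (45.00°) = -18.43°

-18.4°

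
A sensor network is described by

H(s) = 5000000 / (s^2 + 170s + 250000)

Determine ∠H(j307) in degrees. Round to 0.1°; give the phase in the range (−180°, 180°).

-18.5°

At s = jω = j307:
quadratic: (j307)² + 170·j307 + 250000 = 155751 + j52190 → |·| ≈ 1.6426e+05, ∠ ≈ 18.53°
∠H = 0.00° − 18.53° = -18.53°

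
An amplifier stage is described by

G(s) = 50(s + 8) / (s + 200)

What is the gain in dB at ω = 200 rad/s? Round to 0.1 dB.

31.0 dB

At s = jω = j200:
zero (s+8): 8 + j200 → |·| = √(8²+200²) = √40064 ≈ 200.16, ∠ = arctan(200/8) ≈ 87.71°
pole (s+200): 200 + j200 → |·| = √(200²+200²) = √80000 ≈ 282.84, ∠ = arctan(200/200) ≈ 45.00°
|G| = 50 · 200.16 / 282.84 ≈ 35.384
Gain = 20 log₁₀(35.384) ≈ 30.98 dB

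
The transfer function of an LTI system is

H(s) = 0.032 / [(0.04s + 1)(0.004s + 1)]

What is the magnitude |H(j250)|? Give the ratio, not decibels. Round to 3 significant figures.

0.00225

At ω = 250 rad/s:
pole (1 + j250·0.04) = 1 + j10 → |·| ≈ 10.05, ∠ ≈ 84.29°
pole (1 + j250·0.004) = 1 + j1 → |·| ≈ 1.4142, ∠ ≈ 45.00°
|H| = 0.032 · 1 / (10.05 · 1.4142) ≈ 0.0022515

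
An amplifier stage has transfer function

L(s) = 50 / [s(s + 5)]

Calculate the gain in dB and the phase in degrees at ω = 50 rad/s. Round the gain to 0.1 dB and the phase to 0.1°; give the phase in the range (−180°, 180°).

At s = jω = j50:
pole (s+5): 5 + j50 → |·| = √(5²+50²) = √2525 ≈ 50.249, ∠ = arctan(50/5) ≈ 84.29°
pole at origin: |s| = 50, ∠ = 90.00° (in denominator)
|L| = 50 / 2512.5 ≈ 0.0199
Gain = 20 log₁₀(0.0199) ≈ -34.02 dB
∠L = 0.00° − 174.29° = -174.29°

-34.0 dB, -174.3°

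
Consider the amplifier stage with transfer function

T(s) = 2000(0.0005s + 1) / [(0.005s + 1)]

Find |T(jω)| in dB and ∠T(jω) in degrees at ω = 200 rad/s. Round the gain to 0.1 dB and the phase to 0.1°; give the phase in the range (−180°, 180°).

At ω = 200 rad/s:
zero (1 + j200·0.0005) = 1 + j0.1 → |·| ≈ 1.005, ∠ ≈ 5.71°
pole (1 + j200·0.005) = 1 + j1 → |·| ≈ 1.4142, ∠ ≈ 45.00°
|T| = 2000 · 1.005 / (1.4142) ≈ 1421.3
Gain = 20 log₁₀(1421.3) ≈ 63.05 dB
∠T = (5.71°) − (45.00°) = -39.29°

63.1 dB, -39.3°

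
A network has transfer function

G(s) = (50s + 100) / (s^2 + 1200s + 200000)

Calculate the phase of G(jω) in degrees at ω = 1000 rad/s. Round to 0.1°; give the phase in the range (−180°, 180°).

-33.8°

Substitute s = j1000:
Numerator: 50(j1000) + 100 = 100 + j50000
Denominator: (j1000)^2 + 1200(j1000) + 200000 = -800000 + j1200000
|N| = √(100² + 50000²) ≈ 50000, ∠N ≈ 89.89°
|D| = √(800000² + 1200000²) ≈ 1.4422e+06, ∠D ≈ 123.69°
∠G = 89.89° − 123.69° = -33.80°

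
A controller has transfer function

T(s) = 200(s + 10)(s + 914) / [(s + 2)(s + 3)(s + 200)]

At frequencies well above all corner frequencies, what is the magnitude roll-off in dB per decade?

-20 dB/decade

Each pole contributes −20 dB/decade at high frequency; each zero contributes +20 dB/decade.
Net: 2 zero(s) − 3 pole(s) → -20 dB/decade.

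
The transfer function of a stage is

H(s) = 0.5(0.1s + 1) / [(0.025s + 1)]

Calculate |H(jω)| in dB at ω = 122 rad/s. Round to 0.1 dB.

5.6 dB

At ω = 122 rad/s:
zero (1 + j122·0.1) = 1 + j12.2 → |·| ≈ 12.241, ∠ ≈ 85.31°
pole (1 + j122·0.025) = 1 + j3.05 → |·| ≈ 3.2098, ∠ ≈ 71.85°
|H| = 0.5 · 12.241 / (3.2098) ≈ 1.9068
Gain = 20 log₁₀(1.9068) ≈ 5.61 dB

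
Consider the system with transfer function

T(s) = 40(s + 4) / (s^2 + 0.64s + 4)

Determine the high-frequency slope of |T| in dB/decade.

-20 dB/decade

Each pole contributes −20 dB/decade at high frequency; each zero contributes +20 dB/decade.
Net: 1 zero(s) − 2 pole(s) → -20 dB/decade.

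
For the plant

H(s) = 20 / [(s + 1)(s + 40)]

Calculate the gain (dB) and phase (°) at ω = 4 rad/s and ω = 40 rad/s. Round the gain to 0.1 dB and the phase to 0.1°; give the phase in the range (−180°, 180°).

At s = jω = j4:
pole (s+1): 1 + j4 → |·| = √(1²+4²) = √17 ≈ 4.1231, ∠ = arctan(4/1) ≈ 75.96°
pole (s+40): 40 + j4 → |·| = √(40²+4²) = √1616 ≈ 40.2, ∠ = arctan(4/40) ≈ 5.71°
|H| = 20 / 165.75 ≈ 0.12066
Gain = 20 log₁₀(0.12066) ≈ -18.37 dB
∠H = 0.00° − 81.67° = -81.67°

At s = jω = j40:
pole (s+1): 1 + j40 → |·| = √(1²+40²) = √1601 ≈ 40.012, ∠ = arctan(40/1) ≈ 88.57°
pole (s+40): 40 + j40 → |·| = √(40²+40²) = √3200 ≈ 56.569, ∠ = arctan(40/40) ≈ 45.00°
|H| = 20 / 2263.4 ≈ 0.0088363
Gain = 20 log₁₀(0.0088363) ≈ -41.07 dB
∠H = 0.00° − 133.57° = -133.57°

ω = 4: -18.4 dB, -81.7°; ω = 40: -41.1 dB, -133.6°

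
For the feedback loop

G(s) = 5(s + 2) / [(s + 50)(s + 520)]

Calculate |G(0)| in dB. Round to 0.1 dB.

-68.3 dB

G(0) = 5·2 / (50·520) ≈ 0.00038462
20 log₁₀(0.00038462) ≈ -68.30 dB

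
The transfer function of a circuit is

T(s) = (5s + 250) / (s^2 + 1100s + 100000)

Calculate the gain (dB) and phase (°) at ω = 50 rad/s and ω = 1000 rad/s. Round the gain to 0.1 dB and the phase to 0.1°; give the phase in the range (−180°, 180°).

Substitute s = j50:
Numerator: 5(j50) + 250 = 250 + j250
Denominator: (j50)^2 + 1100(j50) + 100000 = 97500 + j55000
|N| = √(250² + 250²) ≈ 353.55, ∠N ≈ 45.00°
|D| = √(97500² + 55000²) ≈ 1.1194e+05, ∠D ≈ 29.43°
|T| = 353.55 / 1.1194e+05 ≈ 0.0031584
Gain = 20 log₁₀(0.0031584) ≈ -50.01 dB
∠T = 45.00° − 29.43° = 15.57°

Substitute s = j1000:
Numerator: 5(j1000) + 250 = 250 + j5000
Denominator: (j1000)^2 + 1100(j1000) + 100000 = -900000 + j1100000
|N| = √(250² + 5000²) ≈ 5006.2, ∠N ≈ 87.14°
|D| = √(900000² + 1100000²) ≈ 1.4213e+06, ∠D ≈ 129.29°
|T| = 5006.2 / 1.4213e+06 ≈ 0.0035223
Gain = 20 log₁₀(0.0035223) ≈ -49.06 dB
∠T = 87.14° − 129.29° = -42.15°

ω = 50: -50.0 dB, 15.6°; ω = 1000: -49.1 dB, -42.2°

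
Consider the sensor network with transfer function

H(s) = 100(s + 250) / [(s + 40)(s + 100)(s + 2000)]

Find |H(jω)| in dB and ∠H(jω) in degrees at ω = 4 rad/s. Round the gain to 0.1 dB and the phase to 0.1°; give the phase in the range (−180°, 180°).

-50.2 dB, -7.2°

At s = jω = j4:
zero (s+250): 250 + j4 → |·| = √(250²+4²) = √62516 ≈ 250.03, ∠ = arctan(4/250) ≈ 0.92°
pole (s+40): 40 + j4 → |·| = √(40²+4²) = √1616 ≈ 40.2, ∠ = arctan(4/40) ≈ 5.71°
pole (s+100): 100 + j4 → |·| = √(100²+4²) = √10016 ≈ 100.08, ∠ = arctan(4/100) ≈ 2.29°
pole (s+2000): 2000 + j4 → |·| = √(2000²+4²) = √4000016 ≈ 2000, ∠ = arctan(4/2000) ≈ 0.11°
|H| = 100 · 250.03 / 8.0464e+06 ≈ 0.0031074
Gain = 20 log₁₀(0.0031074) ≈ -50.15 dB
∠H = 0.92° − 8.11° = -7.19°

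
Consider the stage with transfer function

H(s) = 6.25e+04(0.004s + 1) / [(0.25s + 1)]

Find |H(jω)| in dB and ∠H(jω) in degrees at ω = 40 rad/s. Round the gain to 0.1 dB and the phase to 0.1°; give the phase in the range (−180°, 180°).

At ω = 40 rad/s:
zero (1 + j40·0.004) = 1 + j0.16 → |·| ≈ 1.0127, ∠ ≈ 9.09°
pole (1 + j40·0.25) = 1 + j10 → |·| ≈ 10.05, ∠ ≈ 84.29°
|H| = 6.25e+04 · 1.0127 / (10.05) ≈ 6297.9
Gain = 20 log₁₀(6297.9) ≈ 75.98 dB
∠H = (9.09°) − (84.29°) = -75.20°

76.0 dB, -75.2°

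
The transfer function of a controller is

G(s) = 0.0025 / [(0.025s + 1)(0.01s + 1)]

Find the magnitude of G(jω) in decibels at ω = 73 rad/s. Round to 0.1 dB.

At ω = 73 rad/s:
pole (1 + j73·0.025) = 1 + j1.825 → |·| ≈ 2.081, ∠ ≈ 61.28°
pole (1 + j73·0.01) = 1 + j0.73 → |·| ≈ 1.2381, ∠ ≈ 36.13°
|G| = 0.0025 · 1 / (2.081 · 1.2381) ≈ 0.00097031
Gain = 20 log₁₀(0.00097031) ≈ -60.26 dB

-60.3 dB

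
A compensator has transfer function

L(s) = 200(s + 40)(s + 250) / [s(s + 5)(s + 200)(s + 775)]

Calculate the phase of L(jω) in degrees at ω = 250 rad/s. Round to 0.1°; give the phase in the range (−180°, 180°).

At s = jω = j250:
zero (s+40): 40 + j250 → |·| = √(40²+250²) = √64100 ≈ 253.18, ∠ = arctan(250/40) ≈ 80.91°
zero (s+250): 250 + j250 → |·| = √(250²+250²) = √125000 ≈ 353.55, ∠ = arctan(250/250) ≈ 45.00°
pole (s+5): 5 + j250 → |·| = √(5²+250²) = √62525 ≈ 250.05, ∠ = arctan(250/5) ≈ 88.85°
pole (s+200): 200 + j250 → |·| = √(200²+250²) = √102500 ≈ 320.16, ∠ = arctan(250/200) ≈ 51.34°
pole (s+775): 775 + j250 → |·| = √(775²+250²) = √663125 ≈ 814.32, ∠ = arctan(250/775) ≈ 17.88°
pole at origin: |s| = 250, ∠ = 90.00° (in denominator)
∠L = 125.91° − 248.07° = -122.16°

-122.2°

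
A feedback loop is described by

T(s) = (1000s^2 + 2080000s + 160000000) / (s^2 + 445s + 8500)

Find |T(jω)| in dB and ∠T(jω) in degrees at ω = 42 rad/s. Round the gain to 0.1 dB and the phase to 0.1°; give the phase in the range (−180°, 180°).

Substitute s = j42:
Numerator: 1000(j42)^2 + 2080000(j42) + 160000000 = 158236000 + j87360000
Denominator: (j42)^2 + 445(j42) + 8500 = 6736 + j18690
|N| = √(158236000² + 87360000²) ≈ 1.8075e+08, ∠N ≈ 28.90°
|D| = √(6736² + 18690²) ≈ 19867, ∠D ≈ 70.18°
|T| = 1.8075e+08 / 19867 ≈ 9098
Gain = 20 log₁₀(9098) ≈ 79.18 dB
∠T = 28.90° − 70.18° = -41.28°

79.2 dB, -41.3°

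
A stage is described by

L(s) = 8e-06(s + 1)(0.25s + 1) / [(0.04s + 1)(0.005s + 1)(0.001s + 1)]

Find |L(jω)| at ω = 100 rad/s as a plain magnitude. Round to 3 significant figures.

At ω = 100 rad/s:
zero (1 + j100·1) = 1 + j100 → |·| ≈ 100, ∠ ≈ 89.43°
zero (1 + j100·0.25) = 1 + j25 → |·| ≈ 25.02, ∠ ≈ 87.71°
pole (1 + j100·0.04) = 1 + j4 → |·| ≈ 4.1231, ∠ ≈ 75.96°
pole (1 + j100·0.005) = 1 + j0.5 → |·| ≈ 1.118, ∠ ≈ 26.57°
pole (1 + j100·0.001) = 1 + j0.1 → |·| ≈ 1.005, ∠ ≈ 5.71°
|L| = 8e-06 · 100 · 25.02 / (4.1231 · 1.118 · 1.005) ≈ 0.0043206

0.00432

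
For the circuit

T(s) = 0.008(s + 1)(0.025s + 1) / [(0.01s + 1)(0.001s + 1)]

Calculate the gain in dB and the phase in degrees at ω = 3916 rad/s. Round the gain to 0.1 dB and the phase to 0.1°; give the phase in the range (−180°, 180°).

At ω = 3916 rad/s:
zero (1 + j3916·1) = 1 + j3916 → |·| ≈ 3916, ∠ ≈ 89.99°
zero (1 + j3916·0.025) = 1 + j97.9 → |·| ≈ 97.905, ∠ ≈ 89.41°
pole (1 + j3916·0.01) = 1 + j39.16 → |·| ≈ 39.173, ∠ ≈ 88.54°
pole (1 + j3916·0.001) = 1 + j3.916 → |·| ≈ 4.0417, ∠ ≈ 75.67°
|T| = 0.008 · 3916 · 97.905 / (39.173 · 4.0417) ≈ 19.373
Gain = 20 log₁₀(19.373) ≈ 25.74 dB
∠T = (89.99° + 89.41°) − (88.54° + 75.67°) = 15.19°

25.7 dB, 15.2°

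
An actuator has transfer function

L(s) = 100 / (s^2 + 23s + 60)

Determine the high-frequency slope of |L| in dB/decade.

-40 dB/decade

Each pole contributes −20 dB/decade at high frequency; each zero contributes +20 dB/decade.
Net: 0 zero(s) − 2 pole(s) → -40 dB/decade.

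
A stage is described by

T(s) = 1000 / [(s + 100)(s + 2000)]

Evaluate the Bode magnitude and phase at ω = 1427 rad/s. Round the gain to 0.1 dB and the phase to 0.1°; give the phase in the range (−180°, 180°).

-70.9 dB, -121.5°

At s = jω = j1427:
pole (s+100): 100 + j1427 → |·| = √(100²+1427²) = √2046329 ≈ 1430.5, ∠ = arctan(1427/100) ≈ 85.99°
pole (s+2000): 2000 + j1427 → |·| = √(2000²+1427²) = √6036329 ≈ 2456.9, ∠ = arctan(1427/2000) ≈ 35.51°
|T| = 1000 / 3.5146e+06 ≈ 0.00028453
Gain = 20 log₁₀(0.00028453) ≈ -70.92 dB
∠T = 0.00° − 121.50° = -121.50°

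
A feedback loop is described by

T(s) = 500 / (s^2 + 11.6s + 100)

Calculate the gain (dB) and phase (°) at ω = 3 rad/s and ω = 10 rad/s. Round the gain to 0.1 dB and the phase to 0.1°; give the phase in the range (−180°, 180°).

ω = 3: 14.2 dB, -20.9°; ω = 10: 12.7 dB, -90.0°

At s = jω = j3:
quadratic: (j3)² + 11.6·j3 + 100 = 91 + j34.8 → |·| ≈ 97.427, ∠ ≈ 20.93°
|T| = 500 / 97.427 ≈ 5.132
Gain = 20 log₁₀(5.132) ≈ 14.21 dB
∠T = 0.00° − 20.93° = -20.93°

At s = jω = j10:
quadratic: (j10)² + 11.6·j10 + 100 = 0 + j116 → |·| ≈ 116, ∠ ≈ 90.00°
|T| = 500 / 116 ≈ 4.3103
Gain = 20 log₁₀(4.3103) ≈ 12.69 dB
∠T = 0.00° − 90.00° = -90.00°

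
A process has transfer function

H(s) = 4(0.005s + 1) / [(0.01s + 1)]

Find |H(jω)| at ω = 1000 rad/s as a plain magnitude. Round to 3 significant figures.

2.03

At ω = 1000 rad/s:
zero (1 + j1000·0.005) = 1 + j5 → |·| ≈ 5.099, ∠ ≈ 78.69°
pole (1 + j1000·0.01) = 1 + j10 → |·| ≈ 10.05, ∠ ≈ 84.29°
|H| = 4 · 5.099 / (10.05) ≈ 2.0295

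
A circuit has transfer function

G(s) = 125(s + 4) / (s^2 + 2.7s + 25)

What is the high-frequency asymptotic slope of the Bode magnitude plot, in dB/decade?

Each pole contributes −20 dB/decade at high frequency; each zero contributes +20 dB/decade.
Net: 1 zero(s) − 2 pole(s) → -20 dB/decade.

-20 dB/decade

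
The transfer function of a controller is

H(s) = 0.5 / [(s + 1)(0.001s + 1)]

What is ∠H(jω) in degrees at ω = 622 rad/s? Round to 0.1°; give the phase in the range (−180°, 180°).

At ω = 622 rad/s:
pole (1 + j622·1) = 1 + j622 → |·| ≈ 622, ∠ ≈ 89.91°
pole (1 + j622·0.001) = 1 + j0.622 → |·| ≈ 1.1777, ∠ ≈ 31.88°
∠H = (0°) − (89.91° + 31.88°) = -121.79°

-121.8°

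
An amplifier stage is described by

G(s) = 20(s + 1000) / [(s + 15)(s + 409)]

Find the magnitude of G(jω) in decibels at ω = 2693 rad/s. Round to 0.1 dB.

-42.1 dB

At s = jω = j2693:
zero (s+1000): 1000 + j2693 → |·| = √(1000²+2693²) = √8252249 ≈ 2872.7, ∠ = arctan(2693/1000) ≈ 69.63°
pole (s+15): 15 + j2693 → |·| = √(15²+2693²) = √7252474 ≈ 2693, ∠ = arctan(2693/15) ≈ 89.68°
pole (s+409): 409 + j2693 → |·| = √(409²+2693²) = √7419530 ≈ 2723.9, ∠ = arctan(2693/409) ≈ 81.36°
|G| = 20 · 2872.7 / 7.3355e+06 ≈ 0.0078323
Gain = 20 log₁₀(0.0078323) ≈ -42.12 dB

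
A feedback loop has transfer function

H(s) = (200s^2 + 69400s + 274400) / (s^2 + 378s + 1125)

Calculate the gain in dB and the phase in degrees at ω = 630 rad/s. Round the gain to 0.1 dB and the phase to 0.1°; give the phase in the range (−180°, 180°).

Substitute s = j630:
Numerator: 200(j630)^2 + 69400(j630) + 274400 = -79105600 + j43722000
Denominator: (j630)^2 + 378(j630) + 1125 = -395775 + j238140
|N| = √(79105600² + 43722000²) ≈ 9.0384e+07, ∠N ≈ 151.07°
|D| = √(395775² + 238140²) ≈ 4.619e+05, ∠D ≈ 148.96°
|H| = 9.0384e+07 / 4.619e+05 ≈ 195.68
Gain = 20 log₁₀(195.68) ≈ 45.83 dB
∠H = 151.07° − 148.96° = 2.11°

45.8 dB, 2.1°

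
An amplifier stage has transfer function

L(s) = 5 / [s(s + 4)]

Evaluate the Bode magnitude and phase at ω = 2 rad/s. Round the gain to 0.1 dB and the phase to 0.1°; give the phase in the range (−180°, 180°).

-5.1 dB, -116.6°

At s = jω = j2:
pole (s+4): 4 + j2 → |·| = √(4²+2²) = √20 ≈ 4.4721, ∠ = arctan(2/4) ≈ 26.57°
pole at origin: |s| = 2, ∠ = 90.00° (in denominator)
|L| = 5 / 8.9442 ≈ 0.55902
Gain = 20 log₁₀(0.55902) ≈ -5.05 dB
∠L = 0.00° − 116.57° = -116.57°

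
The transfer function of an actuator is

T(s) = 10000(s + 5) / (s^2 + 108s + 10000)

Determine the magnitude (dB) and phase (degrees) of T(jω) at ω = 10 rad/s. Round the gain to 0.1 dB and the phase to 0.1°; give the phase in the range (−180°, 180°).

At s = jω = j10:
zero (s+5): 5 + j10 → |·| = √(5²+10²) = √125 ≈ 11.18, ∠ = arctan(10/5) ≈ 63.43°
quadratic: (j10)² + 108·j10 + 10000 = 9900 + j1080 → |·| ≈ 9958.7, ∠ ≈ 6.23°
|T| = 10000 · 11.18 / 9958.7 ≈ 11.226
Gain = 20 log₁₀(11.226) ≈ 21.00 dB
∠T = 63.43° − 6.23° = 57.20°

21.0 dB, 57.2°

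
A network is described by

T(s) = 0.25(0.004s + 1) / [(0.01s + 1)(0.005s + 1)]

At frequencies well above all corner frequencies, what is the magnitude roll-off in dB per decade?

-20 dB/decade

Each pole contributes −20 dB/decade at high frequency; each zero contributes +20 dB/decade.
Net: 1 zero(s) − 2 pole(s) → -20 dB/decade.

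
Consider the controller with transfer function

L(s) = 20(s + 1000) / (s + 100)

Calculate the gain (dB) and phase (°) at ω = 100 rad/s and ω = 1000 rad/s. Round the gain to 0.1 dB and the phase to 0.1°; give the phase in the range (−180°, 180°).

ω = 100: 43.1 dB, -39.3°; ω = 1000: 29.0 dB, -39.3°

At s = jω = j100:
zero (s+1000): 1000 + j100 → |·| = √(1000²+100²) = √1010000 ≈ 1005, ∠ = arctan(100/1000) ≈ 5.71°
pole (s+100): 100 + j100 → |·| = √(100²+100²) = √20000 ≈ 141.42, ∠ = arctan(100/100) ≈ 45.00°
|L| = 20 · 1005 / 141.42 ≈ 142.13
Gain = 20 log₁₀(142.13) ≈ 43.05 dB
∠L = 5.71° − 45.00° = -39.29°

At s = jω = j1000:
zero (s+1000): 1000 + j1000 → |·| = √(1000²+1000²) = √2000000 ≈ 1414.2, ∠ = arctan(1000/1000) ≈ 45.00°
pole (s+100): 100 + j1000 → |·| = √(100²+1000²) = √1010000 ≈ 1005, ∠ = arctan(1000/100) ≈ 84.29°
|L| = 20 · 1414.2 / 1005 ≈ 28.143
Gain = 20 log₁₀(28.143) ≈ 28.99 dB
∠L = 45.00° − 84.29° = -39.29°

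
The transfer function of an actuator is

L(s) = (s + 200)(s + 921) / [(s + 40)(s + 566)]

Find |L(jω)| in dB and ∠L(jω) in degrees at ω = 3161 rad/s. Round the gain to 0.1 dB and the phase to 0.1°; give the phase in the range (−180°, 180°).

At s = jω = j3161:
zero (s+200): 200 + j3161 → |·| = √(200²+3161²) = √10031921 ≈ 3167.3, ∠ = arctan(3161/200) ≈ 86.38°
zero (s+921): 921 + j3161 → |·| = √(921²+3161²) = √10840162 ≈ 3292.4, ∠ = arctan(3161/921) ≈ 73.76°
pole (s+40): 40 + j3161 → |·| = √(40²+3161²) = √9993521 ≈ 3161.3, ∠ = arctan(3161/40) ≈ 89.28°
pole (s+566): 566 + j3161 → |·| = √(566²+3161²) = √10312277 ≈ 3211.3, ∠ = arctan(3161/566) ≈ 79.85°
|L| = 1 · 1.0428e+07 / 1.0152e+07 ≈ 1.0272
Gain = 20 log₁₀(1.0272) ≈ 0.23 dB
∠L = 160.14° − 169.13° = -8.99°

0.2 dB, -9.0°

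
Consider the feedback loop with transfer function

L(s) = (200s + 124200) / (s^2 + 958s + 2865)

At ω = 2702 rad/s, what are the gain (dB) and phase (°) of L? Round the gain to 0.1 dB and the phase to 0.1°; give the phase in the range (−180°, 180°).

-22.9 dB, -83.4°

Substitute s = j2702:
Numerator: 200(j2702) + 124200 = 124200 + j540400
Denominator: (j2702)^2 + 958(j2702) + 2865 = -7297939 + j2588516
|N| = √(124200² + 540400²) ≈ 5.5449e+05, ∠N ≈ 77.06°
|D| = √(7297939² + 2588516²) ≈ 7.7434e+06, ∠D ≈ 160.47°
|L| = 5.5449e+05 / 7.7434e+06 ≈ 0.071608
Gain = 20 log₁₀(0.071608) ≈ -22.90 dB
∠L = 77.06° − 160.47° = -83.41°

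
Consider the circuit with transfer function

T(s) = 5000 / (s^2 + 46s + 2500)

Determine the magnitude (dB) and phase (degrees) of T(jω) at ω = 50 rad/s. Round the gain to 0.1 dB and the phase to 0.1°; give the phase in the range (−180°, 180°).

At s = jω = j50:
quadratic: (j50)² + 46·j50 + 2500 = 0 + j2300 → |·| ≈ 2300, ∠ ≈ 90.00°
|T| = 5000 / 2300 ≈ 2.1739
Gain = 20 log₁₀(2.1739) ≈ 6.74 dB
∠T = 0.00° − 90.00° = -90.00°

6.7 dB, -90.0°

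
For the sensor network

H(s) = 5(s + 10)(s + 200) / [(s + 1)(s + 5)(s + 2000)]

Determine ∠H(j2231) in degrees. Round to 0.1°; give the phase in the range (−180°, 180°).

At s = jω = j2231:
zero (s+10): 10 + j2231 → |·| = √(10²+2231²) = √4977461 ≈ 2231, ∠ = arctan(2231/10) ≈ 89.74°
zero (s+200): 200 + j2231 → |·| = √(200²+2231²) = √5017361 ≈ 2239.9, ∠ = arctan(2231/200) ≈ 84.88°
pole (s+1): 1 + j2231 → |·| = √(1²+2231²) = √4977362 ≈ 2231, ∠ = arctan(2231/1) ≈ 89.97°
pole (s+5): 5 + j2231 → |·| = √(5²+2231²) = √4977386 ≈ 2231, ∠ = arctan(2231/5) ≈ 89.87°
pole (s+2000): 2000 + j2231 → |·| = √(2000²+2231²) = √8977361 ≈ 2996.2, ∠ = arctan(2231/2000) ≈ 48.13°
∠H = 174.62° − 227.97° = -53.35°

-53.4°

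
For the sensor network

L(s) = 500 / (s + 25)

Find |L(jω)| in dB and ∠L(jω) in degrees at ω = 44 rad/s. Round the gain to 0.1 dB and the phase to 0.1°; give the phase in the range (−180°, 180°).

19.9 dB, -60.4°

Substitute s = j44:
Numerator: 500 = 500 + j0
Denominator: (j44) + 25 = 25 + j44
|N| = √(500² + 0²) ≈ 500, ∠N ≈ 0.00°
|D| = √(25² + 44²) ≈ 50.606, ∠D ≈ 60.40°
|L| = 500 / 50.606 ≈ 9.8803
Gain = 20 log₁₀(9.8803) ≈ 19.90 dB
∠L = 0.00° − 60.40° = -60.40°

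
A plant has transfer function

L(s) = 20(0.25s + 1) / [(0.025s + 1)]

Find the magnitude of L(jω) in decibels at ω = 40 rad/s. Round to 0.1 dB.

At ω = 40 rad/s:
zero (1 + j40·0.25) = 1 + j10 → |·| ≈ 10.05, ∠ ≈ 84.29°
pole (1 + j40·0.025) = 1 + j1 → |·| ≈ 1.4142, ∠ ≈ 45.00°
|L| = 20 · 10.05 / (1.4142) ≈ 142.13
Gain = 20 log₁₀(142.13) ≈ 43.05 dB

43.1 dB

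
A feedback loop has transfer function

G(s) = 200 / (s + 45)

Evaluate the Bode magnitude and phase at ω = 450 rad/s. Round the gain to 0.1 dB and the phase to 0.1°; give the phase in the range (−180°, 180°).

-7.1 dB, -84.3°

At s = jω = j450:
pole (s+45): 45 + j450 → |·| = √(45²+450²) = √204525 ≈ 452.24, ∠ = arctan(450/45) ≈ 84.29°
|G| = 200 / 452.24 ≈ 0.44224
Gain = 20 log₁₀(0.44224) ≈ -7.09 dB
∠G = 0.00° − 84.29° = -84.29°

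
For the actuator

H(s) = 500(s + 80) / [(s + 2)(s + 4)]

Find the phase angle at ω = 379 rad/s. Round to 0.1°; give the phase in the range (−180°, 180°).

At s = jω = j379:
zero (s+80): 80 + j379 → |·| = √(80²+379²) = √150041 ≈ 387.35, ∠ = arctan(379/80) ≈ 78.08°
pole (s+2): 2 + j379 → |·| = √(2²+379²) = √143645 ≈ 379.01, ∠ = arctan(379/2) ≈ 89.70°
pole (s+4): 4 + j379 → |·| = √(4²+379²) = √143657 ≈ 379.02, ∠ = arctan(379/4) ≈ 89.40°
∠H = 78.08° − 179.10° = -101.02°

-101.0°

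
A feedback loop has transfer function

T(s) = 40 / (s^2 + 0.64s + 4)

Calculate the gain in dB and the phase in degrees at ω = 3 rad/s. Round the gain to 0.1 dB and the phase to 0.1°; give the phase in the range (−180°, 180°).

At s = jω = j3:
quadratic: (j3)² + 0.64·j3 + 4 = -5 + j1.92 → |·| ≈ 5.356, ∠ ≈ 158.99°
|T| = 40 / 5.356 ≈ 7.4683
Gain = 20 log₁₀(7.4683) ≈ 17.46 dB
∠T = 0.00° − 158.99° = -158.99°

17.5 dB, -159.0°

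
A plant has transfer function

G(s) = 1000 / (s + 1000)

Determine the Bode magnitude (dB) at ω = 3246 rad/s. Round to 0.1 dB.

-10.6 dB

Substitute s = j3246:
Numerator: 1000 = 1000 + j0
Denominator: (j3246) + 1000 = 1000 + j3246
|N| = √(1000² + 0²) ≈ 1000, ∠N ≈ 0.00°
|D| = √(1000² + 3246²) ≈ 3396.5, ∠D ≈ 72.88°
|G| = 1000 / 3396.5 ≈ 0.29442
Gain = 20 log₁₀(0.29442) ≈ -10.62 dB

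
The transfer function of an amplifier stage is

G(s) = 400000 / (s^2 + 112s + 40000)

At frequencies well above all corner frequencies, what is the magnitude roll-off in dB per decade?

-40 dB/decade

Each pole contributes −20 dB/decade at high frequency; each zero contributes +20 dB/decade.
Net: 0 zero(s) − 2 pole(s) → -40 dB/decade.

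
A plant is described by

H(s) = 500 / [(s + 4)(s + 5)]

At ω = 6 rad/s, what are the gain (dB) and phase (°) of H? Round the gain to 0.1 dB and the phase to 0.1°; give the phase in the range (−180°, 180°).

19.0 dB, -106.5°

At s = jω = j6:
pole (s+4): 4 + j6 → |·| = √(4²+6²) = √52 ≈ 7.2111, ∠ = arctan(6/4) ≈ 56.31°
pole (s+5): 5 + j6 → |·| = √(5²+6²) = √61 ≈ 7.8102, ∠ = arctan(6/5) ≈ 50.19°
|H| = 500 / 56.32 ≈ 8.8778
Gain = 20 log₁₀(8.8778) ≈ 18.97 dB
∠H = 0.00° − 106.50° = -106.50°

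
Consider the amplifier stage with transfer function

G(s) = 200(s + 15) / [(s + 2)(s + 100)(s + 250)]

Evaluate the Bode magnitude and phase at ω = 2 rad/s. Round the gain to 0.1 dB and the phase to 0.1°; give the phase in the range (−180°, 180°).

-27.4 dB, -39.0°

At s = jω = j2:
zero (s+15): 15 + j2 → |·| = √(15²+2²) = √229 ≈ 15.133, ∠ = arctan(2/15) ≈ 7.59°
pole (s+2): 2 + j2 → |·| = √(2²+2²) = √8 ≈ 2.8284, ∠ = arctan(2/2) ≈ 45.00°
pole (s+100): 100 + j2 → |·| = √(100²+2²) = √10004 ≈ 100.02, ∠ = arctan(2/100) ≈ 1.15°
pole (s+250): 250 + j2 → |·| = √(250²+2²) = √62504 ≈ 250.01, ∠ = arctan(2/250) ≈ 0.46°
|G| = 200 · 15.133 / 70727 ≈ 0.042793
Gain = 20 log₁₀(0.042793) ≈ -27.37 dB
∠G = 7.59° − 46.61° = -39.02°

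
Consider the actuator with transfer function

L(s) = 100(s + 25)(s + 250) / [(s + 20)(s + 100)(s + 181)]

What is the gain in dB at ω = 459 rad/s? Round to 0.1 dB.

At s = jω = j459:
zero (s+25): 25 + j459 → |·| = √(25²+459²) = √211306 ≈ 459.68, ∠ = arctan(459/25) ≈ 86.88°
zero (s+250): 250 + j459 → |·| = √(250²+459²) = √273181 ≈ 522.67, ∠ = arctan(459/250) ≈ 61.42°
pole (s+20): 20 + j459 → |·| = √(20²+459²) = √211081 ≈ 459.44, ∠ = arctan(459/20) ≈ 87.51°
pole (s+100): 100 + j459 → |·| = √(100²+459²) = √220681 ≈ 469.77, ∠ = arctan(459/100) ≈ 77.71°
pole (s+181): 181 + j459 → |·| = √(181²+459²) = √243442 ≈ 493.4, ∠ = arctan(459/181) ≈ 68.48°
|L| = 100 · 2.4026e+05 / 1.0649e+08 ≈ 0.22562
Gain = 20 log₁₀(0.22562) ≈ -12.93 dB

-12.9 dB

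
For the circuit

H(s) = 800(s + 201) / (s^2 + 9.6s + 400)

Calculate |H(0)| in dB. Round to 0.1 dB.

52.1 dB

H(0) = 800·201 / 400 = 402
20 log₁₀(402) ≈ 52.08 dB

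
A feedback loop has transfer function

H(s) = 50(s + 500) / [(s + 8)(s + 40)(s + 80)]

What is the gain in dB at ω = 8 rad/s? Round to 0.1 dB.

At s = jω = j8:
zero (s+500): 500 + j8 → |·| = √(500²+8²) = √250064 ≈ 500.06, ∠ = arctan(8/500) ≈ 0.92°
pole (s+8): 8 + j8 → |·| = √(8²+8²) = √128 ≈ 11.314, ∠ = arctan(8/8) ≈ 45.00°
pole (s+40): 40 + j8 → |·| = √(40²+8²) = √1664 ≈ 40.792, ∠ = arctan(8/40) ≈ 11.31°
pole (s+80): 80 + j8 → |·| = √(80²+8²) = √6464 ≈ 80.399, ∠ = arctan(8/80) ≈ 5.71°
|H| = 50 · 500.06 / 37106 ≈ 0.67383
Gain = 20 log₁₀(0.67383) ≈ -3.43 dB

-3.4 dB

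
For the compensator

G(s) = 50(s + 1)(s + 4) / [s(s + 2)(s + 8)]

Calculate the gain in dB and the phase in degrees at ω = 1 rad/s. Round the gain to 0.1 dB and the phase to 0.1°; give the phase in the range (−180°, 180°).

24.2 dB, -64.7°

At s = jω = j1:
zero (s+1): 1 + j1 → |·| = √(1²+1²) = √2 ≈ 1.4142, ∠ = arctan(1/1) ≈ 45.00°
zero (s+4): 4 + j1 → |·| = √(4²+1²) = √17 ≈ 4.1231, ∠ = arctan(1/4) ≈ 14.04°
pole (s+2): 2 + j1 → |·| = √(2²+1²) = √5 ≈ 2.2361, ∠ = arctan(1/2) ≈ 26.57°
pole (s+8): 8 + j1 → |·| = √(8²+1²) = √65 ≈ 8.0623, ∠ = arctan(1/8) ≈ 7.13°
pole at origin: |s| = 1, ∠ = 90.00° (in denominator)
|G| = 50 · 5.8309 / 18.028 ≈ 16.172
Gain = 20 log₁₀(16.172) ≈ 24.18 dB
∠G = 59.04° − 123.70° = -64.66°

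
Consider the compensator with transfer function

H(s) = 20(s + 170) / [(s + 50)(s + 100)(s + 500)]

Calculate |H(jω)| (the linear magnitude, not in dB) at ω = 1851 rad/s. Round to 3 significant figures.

5.65e-06

At s = jω = j1851:
zero (s+170): 170 + j1851 → |·| = √(170²+1851²) = √3455101 ≈ 1858.8, ∠ = arctan(1851/170) ≈ 84.75°
pole (s+50): 50 + j1851 → |·| = √(50²+1851²) = √3428701 ≈ 1851.7, ∠ = arctan(1851/50) ≈ 88.45°
pole (s+100): 100 + j1851 → |·| = √(100²+1851²) = √3436201 ≈ 1853.7, ∠ = arctan(1851/100) ≈ 86.91°
pole (s+500): 500 + j1851 → |·| = √(500²+1851²) = √3676201 ≈ 1917.3, ∠ = arctan(1851/500) ≈ 74.88°
|H| = 20 · 1858.8 / 6.5811e+09 ≈ 5.6489e-06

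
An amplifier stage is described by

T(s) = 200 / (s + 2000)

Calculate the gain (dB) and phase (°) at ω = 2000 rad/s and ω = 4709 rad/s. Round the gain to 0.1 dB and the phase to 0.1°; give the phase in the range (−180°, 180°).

At s = jω = j2000:
pole (s+2000): 2000 + j2000 → |·| = √(2000²+2000²) = √8000000 ≈ 2828.4, ∠ = arctan(2000/2000) ≈ 45.00°
|T| = 200 / 2828.4 ≈ 0.070711
Gain = 20 log₁₀(0.070711) ≈ -23.01 dB
∠T = 0.00° − 45.00° = -45.00°

At s = jω = j4709:
pole (s+2000): 2000 + j4709 → |·| = √(2000²+4709²) = √26174681 ≈ 5116.1, ∠ = arctan(4709/2000) ≈ 66.99°
|T| = 200 / 5116.1 ≈ 0.039092
Gain = 20 log₁₀(0.039092) ≈ -28.16 dB
∠T = 0.00° − 66.99° = -66.99°

ω = 2000: -23.0 dB, -45.0°; ω = 4709: -28.2 dB, -67.0°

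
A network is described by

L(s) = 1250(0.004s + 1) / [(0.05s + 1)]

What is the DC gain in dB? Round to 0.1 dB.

L(0) = 1250 · 1 / 1 = 1250
20 log₁₀(1250) ≈ 61.94 dB

61.9 dB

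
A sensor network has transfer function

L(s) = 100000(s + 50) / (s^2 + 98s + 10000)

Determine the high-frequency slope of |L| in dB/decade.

-20 dB/decade

Each pole contributes −20 dB/decade at high frequency; each zero contributes +20 dB/decade.
Net: 1 zero(s) − 2 pole(s) → -20 dB/decade.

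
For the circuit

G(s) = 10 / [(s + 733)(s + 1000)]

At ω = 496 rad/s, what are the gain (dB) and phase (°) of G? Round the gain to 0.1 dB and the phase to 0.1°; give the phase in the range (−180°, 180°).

-99.9 dB, -60.5°

At s = jω = j496:
pole (s+733): 733 + j496 → |·| = √(733²+496²) = √783305 ≈ 885.05, ∠ = arctan(496/733) ≈ 34.09°
pole (s+1000): 1000 + j496 → |·| = √(1000²+496²) = √1246016 ≈ 1116.3, ∠ = arctan(496/1000) ≈ 26.38°
|G| = 10 / 9.8798e+05 ≈ 1.0122e-05
Gain = 20 log₁₀(1.0122e-05) ≈ -99.89 dB
∠G = 0.00° − 60.47° = -60.47°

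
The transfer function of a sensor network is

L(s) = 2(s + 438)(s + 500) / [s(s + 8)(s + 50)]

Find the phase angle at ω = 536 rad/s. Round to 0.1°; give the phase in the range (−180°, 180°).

At s = jω = j536:
zero (s+438): 438 + j536 → |·| = √(438²+536²) = √479140 ≈ 692.2, ∠ = arctan(536/438) ≈ 50.75°
zero (s+500): 500 + j536 → |·| = √(500²+536²) = √537296 ≈ 733, ∠ = arctan(536/500) ≈ 46.99°
pole (s+8): 8 + j536 → |·| = √(8²+536²) = √287360 ≈ 536.06, ∠ = arctan(536/8) ≈ 89.14°
pole (s+50): 50 + j536 → |·| = √(50²+536²) = √289796 ≈ 538.33, ∠ = arctan(536/50) ≈ 84.67°
pole at origin: |s| = 536, ∠ = 90.00° (in denominator)
∠L = 97.74° − 263.81° = -166.07°

-166.1°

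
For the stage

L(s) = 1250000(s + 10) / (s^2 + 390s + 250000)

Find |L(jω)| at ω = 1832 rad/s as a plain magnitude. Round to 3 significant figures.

At s = jω = j1832:
zero (s+10): 10 + j1832 → |·| = √(10²+1832²) = √3356324 ≈ 1832, ∠ = arctan(1832/10) ≈ 89.69°
quadratic: (j1832)² + 390·j1832 + 250000 = -3106224 + j714480 → |·| ≈ 3.1873e+06, ∠ ≈ 167.05°
|L| = 1250000 · 1832 / 3.1873e+06 ≈ 718.48

718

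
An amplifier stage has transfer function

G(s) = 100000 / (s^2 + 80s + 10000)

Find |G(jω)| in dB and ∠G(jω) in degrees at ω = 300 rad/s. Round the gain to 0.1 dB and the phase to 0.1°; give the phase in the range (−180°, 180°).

1.6 dB, -163.3°

At s = jω = j300:
quadratic: (j300)² + 80·j300 + 10000 = -80000 + j24000 → |·| ≈ 83522, ∠ ≈ 163.30°
|G| = 100000 / 83522 ≈ 1.1973
Gain = 20 log₁₀(1.1973) ≈ 1.56 dB
∠G = 0.00° − 163.30° = -163.30°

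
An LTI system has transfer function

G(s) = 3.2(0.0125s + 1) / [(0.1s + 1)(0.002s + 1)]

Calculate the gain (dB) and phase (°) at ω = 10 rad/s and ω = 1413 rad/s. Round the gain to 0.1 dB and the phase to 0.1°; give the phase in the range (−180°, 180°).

ω = 10: 7.2 dB, -39.0°; ω = 1413: -17.5 dB, -73.3°

At ω = 10 rad/s:
zero (1 + j10·0.0125) = 1 + j0.125 → |·| ≈ 1.0078, ∠ ≈ 7.13°
pole (1 + j10·0.1) = 1 + j1 → |·| ≈ 1.4142, ∠ ≈ 45.00°
pole (1 + j10·0.002) = 1 + j0.02 → |·| ≈ 1.0002, ∠ ≈ 1.15°
|G| = 3.2 · 1.0078 / (1.4142 · 1.0002) ≈ 2.28
Gain = 20 log₁₀(2.28) ≈ 7.16 dB
∠G = (7.13°) − (45.00° + 1.15°) = -39.02°

At ω = 1413 rad/s:
zero (1 + j1413·0.0125) = 1 + j17.6625 → |·| ≈ 17.691, ∠ ≈ 86.76°
pole (1 + j1413·0.1) = 1 + j141.3 → |·| ≈ 141.3, ∠ ≈ 89.59°
pole (1 + j1413·0.002) = 1 + j2.826 → |·| ≈ 2.9977, ∠ ≈ 70.51°
|G| = 3.2 · 17.691 / (141.3 · 2.9977) ≈ 0.13365
Gain = 20 log₁₀(0.13365) ≈ -17.48 dB
∠G = (86.76°) − (89.59° + 70.51°) = -73.34°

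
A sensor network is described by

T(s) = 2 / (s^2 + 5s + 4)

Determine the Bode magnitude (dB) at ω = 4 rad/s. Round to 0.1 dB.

Substitute s = j4:
Numerator: 2 = 2 + j0
Denominator: (j4)^2 + 5(j4) + 4 = -12 + j20
|N| = √(2² + 0²) ≈ 2, ∠N ≈ 0.00°
|D| = √(12² + 20²) ≈ 23.324, ∠D ≈ 120.96°
|T| = 2 / 23.324 ≈ 0.085749
Gain = 20 log₁₀(0.085749) ≈ -21.34 dB

-21.3 dB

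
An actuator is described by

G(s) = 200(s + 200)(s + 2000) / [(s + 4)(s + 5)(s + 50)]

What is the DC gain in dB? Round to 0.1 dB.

G(0) = 200·200·2000 / (4·5·50) = 80000
20 log₁₀(80000) ≈ 98.06 dB

98.1 dB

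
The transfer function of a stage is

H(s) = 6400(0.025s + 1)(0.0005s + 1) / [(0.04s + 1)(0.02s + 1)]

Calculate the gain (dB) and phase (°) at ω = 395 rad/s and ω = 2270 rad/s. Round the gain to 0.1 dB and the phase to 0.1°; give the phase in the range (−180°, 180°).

ω = 395: 54.2 dB, -73.8°; ω = 2270: 42.5 dB, -40.5°

At ω = 395 rad/s:
zero (1 + j395·0.025) = 1 + j9.875 → |·| ≈ 9.9255, ∠ ≈ 84.22°
zero (1 + j395·0.0005) = 1 + j0.1975 → |·| ≈ 1.0193, ∠ ≈ 11.17°
pole (1 + j395·0.04) = 1 + j15.8 → |·| ≈ 15.832, ∠ ≈ 86.38°
pole (1 + j395·0.02) = 1 + j7.9 → |·| ≈ 7.963, ∠ ≈ 82.79°
|H| = 6400 · 9.9255 · 1.0193 / (15.832 · 7.963) ≈ 513.6
Gain = 20 log₁₀(513.6) ≈ 54.21 dB
∠H = (84.22° + 11.17°) − (86.38° + 82.79°) = -73.78°

At ω = 2270 rad/s:
zero (1 + j2270·0.025) = 1 + j56.75 → |·| ≈ 56.759, ∠ ≈ 88.99°
zero (1 + j2270·0.0005) = 1 + j1.135 → |·| ≈ 1.5127, ∠ ≈ 48.62°
pole (1 + j2270·0.04) = 1 + j90.8 → |·| ≈ 90.806, ∠ ≈ 89.37°
pole (1 + j2270·0.02) = 1 + j45.4 → |·| ≈ 45.411, ∠ ≈ 88.74°
|H| = 6400 · 56.759 · 1.5127 / (90.806 · 45.411) ≈ 133.26
Gain = 20 log₁₀(133.26) ≈ 42.49 dB
∠H = (88.99° + 48.62°) − (89.37° + 88.74°) = -40.50°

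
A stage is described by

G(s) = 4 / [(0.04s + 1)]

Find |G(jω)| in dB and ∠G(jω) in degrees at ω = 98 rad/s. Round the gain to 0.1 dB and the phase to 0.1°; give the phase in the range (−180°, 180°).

-0.1 dB, -75.7°

At ω = 98 rad/s:
pole (1 + j98·0.04) = 1 + j3.92 → |·| ≈ 4.0455, ∠ ≈ 75.69°
|G| = 4 · 1 / (4.0455) ≈ 0.98875
Gain = 20 log₁₀(0.98875) ≈ -0.10 dB
∠G = (0°) − (75.69°) = -75.69°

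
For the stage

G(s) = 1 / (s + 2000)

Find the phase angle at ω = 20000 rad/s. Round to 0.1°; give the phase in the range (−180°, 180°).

-84.3°

Substitute s = j20000:
Numerator: 1 = 1 + j0
Denominator: (j20000) + 2000 = 2000 + j20000
|N| = √(1² + 0²) ≈ 1, ∠N ≈ 0.00°
|D| = √(2000² + 20000²) ≈ 20100, ∠D ≈ 84.29°
∠G = 0.00° − 84.29° = -84.29°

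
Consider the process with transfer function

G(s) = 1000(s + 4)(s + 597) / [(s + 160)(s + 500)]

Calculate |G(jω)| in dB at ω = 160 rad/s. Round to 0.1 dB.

58.4 dB

At s = jω = j160:
zero (s+4): 4 + j160 → |·| = √(4²+160²) = √25616 ≈ 160.05, ∠ = arctan(160/4) ≈ 88.57°
zero (s+597): 597 + j160 → |·| = √(597²+160²) = √382009 ≈ 618.07, ∠ = arctan(160/597) ≈ 15.00°
pole (s+160): 160 + j160 → |·| = √(160²+160²) = √51200 ≈ 226.27, ∠ = arctan(160/160) ≈ 45.00°
pole (s+500): 500 + j160 → |·| = √(500²+160²) = √275600 ≈ 524.98, ∠ = arctan(160/500) ≈ 17.74°
|G| = 1000 · 98922 / 1.1879e+05 ≈ 832.75
Gain = 20 log₁₀(832.75) ≈ 58.41 dB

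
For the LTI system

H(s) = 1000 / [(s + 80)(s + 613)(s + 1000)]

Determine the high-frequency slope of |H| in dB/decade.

Each pole contributes −20 dB/decade at high frequency; each zero contributes +20 dB/decade.
Net: 0 zero(s) − 3 pole(s) → -60 dB/decade.

-60 dB/decade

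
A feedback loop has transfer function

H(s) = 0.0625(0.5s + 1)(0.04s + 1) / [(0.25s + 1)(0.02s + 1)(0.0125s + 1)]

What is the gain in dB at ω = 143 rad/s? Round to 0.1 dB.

At ω = 143 rad/s:
zero (1 + j143·0.5) = 1 + j71.5 → |·| ≈ 71.507, ∠ ≈ 89.20°
zero (1 + j143·0.04) = 1 + j5.72 → |·| ≈ 5.8068, ∠ ≈ 80.08°
pole (1 + j143·0.25) = 1 + j35.75 → |·| ≈ 35.764, ∠ ≈ 88.40°
pole (1 + j143·0.02) = 1 + j2.86 → |·| ≈ 3.0298, ∠ ≈ 70.73°
pole (1 + j143·0.0125) = 1 + j1.7875 → |·| ≈ 2.0482, ∠ ≈ 60.78°
|H| = 0.0625 · 71.507 · 5.8068 / (35.764 · 3.0298 · 2.0482) ≈ 0.11693
Gain = 20 log₁₀(0.11693) ≈ -18.64 dB

-18.6 dB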